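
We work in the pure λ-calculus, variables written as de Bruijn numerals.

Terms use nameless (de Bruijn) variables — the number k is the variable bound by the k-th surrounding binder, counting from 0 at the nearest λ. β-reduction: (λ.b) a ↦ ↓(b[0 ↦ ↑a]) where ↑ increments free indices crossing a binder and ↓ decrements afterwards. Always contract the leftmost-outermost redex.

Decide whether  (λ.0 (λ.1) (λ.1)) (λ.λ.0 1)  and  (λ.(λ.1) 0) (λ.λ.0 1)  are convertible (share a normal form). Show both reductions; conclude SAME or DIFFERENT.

Answer: SAME — A ⇓ λ.λ.0 1, B ⇓ λ.λ.0 1

Derivation:
Term A:
  start: (λ.0 (λ.1) (λ.1)) (λ.λ.0 1)
  step 1: (λ.λ.0 1) (λ.λ.λ.0 1) (λ.λ.λ.0 1)
  step 2: (λ.0 (λ.λ.λ.0 1)) (λ.λ.λ.0 1)
  step 3: (λ.λ.λ.0 1) (λ.λ.λ.0 1)
  step 4: λ.λ.0 1

Term B:
  start: (λ.(λ.1) 0) (λ.λ.0 1)
  step 1: (λ.λ.λ.0 1) (λ.λ.0 1)
  step 2: λ.λ.0 1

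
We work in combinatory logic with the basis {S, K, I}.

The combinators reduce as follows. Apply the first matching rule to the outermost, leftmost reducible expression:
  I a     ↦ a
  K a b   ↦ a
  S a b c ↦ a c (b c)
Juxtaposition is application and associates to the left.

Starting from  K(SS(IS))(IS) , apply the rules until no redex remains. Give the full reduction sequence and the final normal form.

Answer: normal form = SSS  (in 2 steps)

Reduction:
  start: K(SS(IS))(IS)
  [1] SS(IS)
  [2] SSS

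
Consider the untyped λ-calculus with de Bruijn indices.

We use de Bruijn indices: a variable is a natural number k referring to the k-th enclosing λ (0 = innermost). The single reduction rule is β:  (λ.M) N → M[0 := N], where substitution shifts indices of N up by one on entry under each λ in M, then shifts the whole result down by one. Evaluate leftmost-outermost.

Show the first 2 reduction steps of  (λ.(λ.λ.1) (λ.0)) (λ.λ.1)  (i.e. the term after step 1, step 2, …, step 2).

Answer: after 2 steps: λ.λ.0

Working:
  start: (λ.(λ.λ.1) (λ.0)) (λ.λ.1)
  [1] (λ.λ.1) (λ.0)
  [2] λ.λ.0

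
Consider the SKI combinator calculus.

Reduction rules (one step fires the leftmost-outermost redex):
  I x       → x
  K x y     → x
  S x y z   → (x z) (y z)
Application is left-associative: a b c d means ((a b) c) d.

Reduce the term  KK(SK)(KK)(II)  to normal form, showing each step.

  start: KK(SK)(KK)(II)
  step 1: K(KK)(II)
  step 2: KK

Answer: normal form = KK  (in 2 steps)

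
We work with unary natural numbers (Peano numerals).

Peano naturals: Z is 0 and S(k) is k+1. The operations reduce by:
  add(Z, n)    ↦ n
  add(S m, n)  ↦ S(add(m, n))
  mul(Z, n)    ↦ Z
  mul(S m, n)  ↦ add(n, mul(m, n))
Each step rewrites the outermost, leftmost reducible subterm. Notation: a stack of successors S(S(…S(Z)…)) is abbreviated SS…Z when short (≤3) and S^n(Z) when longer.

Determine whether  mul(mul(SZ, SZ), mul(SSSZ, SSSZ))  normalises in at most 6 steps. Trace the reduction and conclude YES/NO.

  start: mul(mul(SZ, SZ), mul(SSSZ, SSSZ))
  →1  mul(add(SZ, mul(Z, SZ)), mul(SSSZ, SSSZ))
  →2  mul(S(add(Z, mul(Z, SZ))), mul(SSSZ, SSSZ))
  →3  add(mul(SSSZ, SSSZ), mul(add(Z, mul(Z, SZ)), mul(SSSZ, SSSZ)))
  →4  add(add(SSSZ, mul(SSZ, SSSZ)), mul(add(Z, mul(Z, SZ)), mul(SSSZ, SSSZ)))
  →5  add(S(add(SSZ, mul(SSZ, SSSZ))), mul(add(Z, mul(Z, SZ)), mul(SSSZ, SSSZ)))
  →6  S(add(add(SSZ, mul(SSZ, SSSZ)), mul(add(Z, mul(Z, SZ)), mul(SSSZ, SSSZ))))

Answer: NO — after 6 steps the term is S(add(add(SSZ, mul(SSZ, SSSZ)), mul(add(Z, mul(Z, SZ)), mul(SSSZ, SSSZ)))), not yet normal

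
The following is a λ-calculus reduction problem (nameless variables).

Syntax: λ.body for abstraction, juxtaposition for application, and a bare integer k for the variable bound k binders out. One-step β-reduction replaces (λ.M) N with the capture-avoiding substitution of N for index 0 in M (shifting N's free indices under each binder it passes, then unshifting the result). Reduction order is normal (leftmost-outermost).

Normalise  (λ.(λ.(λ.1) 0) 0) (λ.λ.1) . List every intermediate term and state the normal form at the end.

Answer: normal form = λ.λ.1  (in 3 steps)

Reduction:
  start: (λ.(λ.(λ.1) 0) 0) (λ.λ.1)
  →1  (λ.(λ.1) 0) (λ.λ.1)
  →2  (λ.λ.λ.1) (λ.λ.1)
  →3  λ.λ.1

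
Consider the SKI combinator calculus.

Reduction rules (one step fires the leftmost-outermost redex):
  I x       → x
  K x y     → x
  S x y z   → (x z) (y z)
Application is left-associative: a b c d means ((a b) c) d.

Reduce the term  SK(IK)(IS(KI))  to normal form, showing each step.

Answer: normal form = S(KI)  (in 3 steps)

Reduction:
  start: SK(IK)(IS(KI))
  [1] K(IS(KI))(IK(IS(KI)))
  [2] IS(KI)
  [3] S(KI)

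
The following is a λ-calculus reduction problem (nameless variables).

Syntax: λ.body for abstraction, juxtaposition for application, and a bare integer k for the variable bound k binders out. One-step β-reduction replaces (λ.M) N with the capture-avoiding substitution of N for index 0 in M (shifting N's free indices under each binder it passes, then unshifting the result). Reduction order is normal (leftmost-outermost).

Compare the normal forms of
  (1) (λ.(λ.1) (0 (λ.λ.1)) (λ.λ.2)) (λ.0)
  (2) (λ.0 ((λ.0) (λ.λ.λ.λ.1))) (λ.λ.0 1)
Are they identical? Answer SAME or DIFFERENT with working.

Answer: DIFFERENT — A ⇓ λ.λ.λ.0, B ⇓ λ.0 (λ.λ.λ.λ.1)

Working:
Term A:
  start: (λ.(λ.1) (0 (λ.λ.1)) (λ.λ.2)) (λ.0)
  →1  (λ.λ.0) ((λ.0) (λ.λ.1)) (λ.λ.λ.0)
  →2  (λ.0) (λ.λ.λ.0)
  →3  λ.λ.λ.0

Term B:
  start: (λ.0 ((λ.0) (λ.λ.λ.λ.1))) (λ.λ.0 1)
  →1  (λ.λ.0 1) ((λ.0) (λ.λ.λ.λ.1))
  →2  λ.0 ((λ.0) (λ.λ.λ.λ.1))
  →3  λ.0 (λ.λ.λ.λ.1)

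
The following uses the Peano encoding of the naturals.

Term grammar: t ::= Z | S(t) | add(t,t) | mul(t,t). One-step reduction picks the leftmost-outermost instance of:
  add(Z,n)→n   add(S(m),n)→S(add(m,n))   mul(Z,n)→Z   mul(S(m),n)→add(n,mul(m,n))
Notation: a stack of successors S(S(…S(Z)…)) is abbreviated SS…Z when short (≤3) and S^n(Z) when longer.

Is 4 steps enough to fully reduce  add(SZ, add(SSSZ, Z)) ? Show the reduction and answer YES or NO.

Answer: NO — after 4 steps the term is S(S(S(add(SZ, Z)))), not yet normal

Working:
  start: add(SZ, add(SSSZ, Z))
  →1  S(add(Z, add(SSSZ, Z)))
  →2  S(add(SSSZ, Z))
  →3  S(S(add(SSZ, Z)))
  →4  S(S(S(add(SZ, Z))))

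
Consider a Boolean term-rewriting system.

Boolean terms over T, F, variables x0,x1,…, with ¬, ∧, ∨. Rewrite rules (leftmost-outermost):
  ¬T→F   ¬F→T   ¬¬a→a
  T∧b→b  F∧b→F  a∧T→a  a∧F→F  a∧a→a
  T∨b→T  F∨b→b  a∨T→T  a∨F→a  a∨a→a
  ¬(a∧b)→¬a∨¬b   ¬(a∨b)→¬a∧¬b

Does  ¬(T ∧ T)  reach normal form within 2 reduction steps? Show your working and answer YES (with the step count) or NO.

Answer: NO — after 2 steps the term is ¬T, not yet normal

Working:
  start: ¬(T ∧ T)
  step 1: ¬T ∨ ¬T
  step 2: ¬T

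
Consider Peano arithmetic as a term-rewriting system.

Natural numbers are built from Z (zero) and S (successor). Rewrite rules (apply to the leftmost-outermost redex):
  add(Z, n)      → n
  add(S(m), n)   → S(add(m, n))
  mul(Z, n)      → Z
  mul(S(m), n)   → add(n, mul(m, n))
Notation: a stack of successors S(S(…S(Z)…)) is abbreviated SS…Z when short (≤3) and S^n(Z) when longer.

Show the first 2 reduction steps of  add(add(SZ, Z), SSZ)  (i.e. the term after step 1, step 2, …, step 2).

Answer: after 2 steps: S(add(add(Z, Z), SSZ))

Derivation:
  start: add(add(SZ, Z), SSZ)
  step 1: add(S(add(Z, Z)), SSZ)
  step 2: S(add(add(Z, Z), SSZ))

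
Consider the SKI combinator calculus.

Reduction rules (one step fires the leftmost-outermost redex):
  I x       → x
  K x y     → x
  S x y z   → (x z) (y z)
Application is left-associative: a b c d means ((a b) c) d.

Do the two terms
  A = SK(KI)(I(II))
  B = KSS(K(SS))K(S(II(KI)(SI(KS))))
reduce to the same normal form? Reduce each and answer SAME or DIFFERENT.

Term A:
  start: SK(KI)(I(II))
  step 1: K(I(II))(KI(I(II)))
  step 2: I(II)
  step 3: II
  step 4: I

Term B:
  start: KSS(K(SS))K(S(II(KI)(SI(KS))))
  step 1: S(K(SS))K(S(II(KI)(SI(KS))))
  step 2: K(SS)(S(II(KI)(SI(KS))))(K(S(II(KI)(SI(KS)))))
  step 3: SS(K(S(II(KI)(SI(KS)))))
  step 4: SS(K(S(I(KI)(SI(KS)))))
  step 5: SS(K(S(KI(SI(KS)))))
  step 6: SS(K(SI))

Answer: DIFFERENT — A ⇓ I, B ⇓ SS(K(SI))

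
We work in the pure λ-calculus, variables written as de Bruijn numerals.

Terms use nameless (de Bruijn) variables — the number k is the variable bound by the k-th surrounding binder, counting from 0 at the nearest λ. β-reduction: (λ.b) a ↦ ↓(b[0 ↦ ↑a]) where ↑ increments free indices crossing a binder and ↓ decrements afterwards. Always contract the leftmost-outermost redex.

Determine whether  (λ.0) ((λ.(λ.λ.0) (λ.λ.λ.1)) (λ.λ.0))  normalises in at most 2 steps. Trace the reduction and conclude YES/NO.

Answer: NO — after 2 steps the term is (λ.λ.0) (λ.λ.λ.1), not yet normal

Derivation:
  start: (λ.0) ((λ.(λ.λ.0) (λ.λ.λ.1)) (λ.λ.0))
  [1] (λ.(λ.λ.0) (λ.λ.λ.1)) (λ.λ.0)
  [2] (λ.λ.0) (λ.λ.λ.1)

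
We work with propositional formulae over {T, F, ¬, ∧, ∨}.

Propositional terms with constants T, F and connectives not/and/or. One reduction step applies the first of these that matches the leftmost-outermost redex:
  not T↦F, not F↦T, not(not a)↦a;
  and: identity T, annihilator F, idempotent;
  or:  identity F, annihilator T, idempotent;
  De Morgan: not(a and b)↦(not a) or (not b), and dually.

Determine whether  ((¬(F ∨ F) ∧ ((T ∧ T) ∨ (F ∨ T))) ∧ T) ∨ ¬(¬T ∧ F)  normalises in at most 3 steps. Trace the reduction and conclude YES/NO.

  start: ((¬(F ∨ F) ∧ ((T ∧ T) ∨ (F ∨ T))) ∧ T) ∨ ¬(¬T ∧ F)
  [1] (¬(F ∨ F) ∧ ((T ∧ T) ∨ (F ∨ T))) ∨ ¬(¬T ∧ F)
  [2] ((¬F ∧ ¬F) ∧ ((T ∧ T) ∨ (F ∨ T))) ∨ ¬(¬T ∧ F)
  [3] (¬F ∧ ((T ∧ T) ∨ (F ∨ T))) ∨ ¬(¬T ∧ F)

Answer: NO — after 3 steps the term is (¬F ∧ ((T ∧ T) ∨ (F ∨ T))) ∨ ¬(¬T ∧ F), not yet normal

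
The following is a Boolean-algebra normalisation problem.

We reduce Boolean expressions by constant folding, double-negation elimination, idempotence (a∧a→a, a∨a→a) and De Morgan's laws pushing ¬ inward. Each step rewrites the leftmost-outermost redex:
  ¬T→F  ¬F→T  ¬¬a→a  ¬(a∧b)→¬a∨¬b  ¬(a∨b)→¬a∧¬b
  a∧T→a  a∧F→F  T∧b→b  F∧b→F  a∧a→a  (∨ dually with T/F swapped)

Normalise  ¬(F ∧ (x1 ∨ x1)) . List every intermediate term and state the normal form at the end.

  start: ¬(F ∧ (x1 ∨ x1))
  step 1: ¬F ∨ ¬(x1 ∨ x1)
  step 2: T ∨ ¬(x1 ∨ x1)
  step 3: T

Answer: normal form = T  (in 3 steps)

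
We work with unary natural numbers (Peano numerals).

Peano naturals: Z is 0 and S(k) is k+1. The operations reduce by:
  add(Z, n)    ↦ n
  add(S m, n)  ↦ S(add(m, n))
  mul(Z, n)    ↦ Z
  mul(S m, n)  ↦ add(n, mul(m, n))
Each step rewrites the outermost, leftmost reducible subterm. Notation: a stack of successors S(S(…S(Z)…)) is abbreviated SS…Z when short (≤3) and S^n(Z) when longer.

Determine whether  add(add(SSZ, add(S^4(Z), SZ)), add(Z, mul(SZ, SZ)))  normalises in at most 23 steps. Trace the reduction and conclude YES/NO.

Answer: YES — reaches normal form S^8(Z) in 21 ≤ 23 steps

Working:
  start: add(add(SSZ, add(S^4(Z), SZ)), add(Z, mul(SZ, SZ)))
  [1] add(S(add(SZ, add(S^4(Z), SZ))), add(Z, mul(SZ, SZ)))
  [2] S(add(add(SZ, add(S^4(Z), SZ)), add(Z, mul(SZ, SZ))))
  [3] S(add(S(add(Z, add(S^4(Z), SZ))), add(Z, mul(SZ, SZ))))
  [4] S(S(add(add(Z, add(S^4(Z), SZ)), add(Z, mul(SZ, SZ)))))
  [5] S(S(add(add(S^4(Z), SZ), add(Z, mul(SZ, SZ)))))
  [6] S(S(add(S(add(SSSZ, SZ)), add(Z, mul(SZ, SZ)))))
  [7] S(S(S(add(add(SSSZ, SZ), add(Z, mul(SZ, SZ))))))
  [8] S(S(S(add(S(add(SSZ, SZ)), add(Z, mul(SZ, SZ))))))
  [9] S(S(S(S(add(add(SSZ, SZ), add(Z, mul(SZ, SZ)))))))
  [10] S(S(S(S(add(S(add(SZ, SZ)), add(Z, mul(SZ, SZ)))))))
  [11] S(S(S(S(S(add(add(SZ, SZ), add(Z, mul(SZ, SZ))))))))
  [12] S(S(S(S(S(add(S(add(Z, SZ)), add(Z, mul(SZ, SZ))))))))
  [13] S(S(S(S(S(S(add(add(Z, SZ), add(Z, mul(SZ, SZ)))))))))
  [14] S(S(S(S(S(S(add(SZ, add(Z, mul(SZ, SZ)))))))))
  [15] S(S(S(S(S(S(S(add(Z, add(Z, mul(SZ, SZ))))))))))
  [16] S(S(S(S(S(S(S(add(Z, mul(SZ, SZ)))))))))
  [17] S(S(S(S(S(S(S(mul(SZ, SZ))))))))
  [18] S(S(S(S(S(S(S(add(SZ, mul(Z, SZ)))))))))
  [19] S(S(S(S(S(S(S(S(add(Z, mul(Z, SZ))))))))))
  [20] S(S(S(S(S(S(S(S(mul(Z, SZ)))))))))
  [21] S^8(Z)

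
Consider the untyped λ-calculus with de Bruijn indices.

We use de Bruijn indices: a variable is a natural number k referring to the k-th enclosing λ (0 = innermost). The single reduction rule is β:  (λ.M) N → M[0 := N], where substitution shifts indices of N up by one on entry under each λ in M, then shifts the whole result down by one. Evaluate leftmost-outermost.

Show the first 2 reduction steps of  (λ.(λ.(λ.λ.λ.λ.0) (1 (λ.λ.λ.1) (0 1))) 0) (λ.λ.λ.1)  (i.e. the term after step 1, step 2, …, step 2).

  start: (λ.(λ.(λ.λ.λ.λ.0) (1 (λ.λ.λ.1) (0 1))) 0) (λ.λ.λ.1)
  step 1: (λ.(λ.λ.λ.λ.0) ((λ.λ.λ.1) (λ.λ.λ.1) (0 (λ.λ.λ.1)))) (λ.λ.λ.1)
  step 2: (λ.λ.λ.λ.0) ((λ.λ.λ.1) (λ.λ.λ.1) ((λ.λ.λ.1) (λ.λ.λ.1)))

Answer: after 2 steps: (λ.λ.λ.λ.0) ((λ.λ.λ.1) (λ.λ.λ.1) ((λ.λ.λ.1) (λ.λ.λ.1)))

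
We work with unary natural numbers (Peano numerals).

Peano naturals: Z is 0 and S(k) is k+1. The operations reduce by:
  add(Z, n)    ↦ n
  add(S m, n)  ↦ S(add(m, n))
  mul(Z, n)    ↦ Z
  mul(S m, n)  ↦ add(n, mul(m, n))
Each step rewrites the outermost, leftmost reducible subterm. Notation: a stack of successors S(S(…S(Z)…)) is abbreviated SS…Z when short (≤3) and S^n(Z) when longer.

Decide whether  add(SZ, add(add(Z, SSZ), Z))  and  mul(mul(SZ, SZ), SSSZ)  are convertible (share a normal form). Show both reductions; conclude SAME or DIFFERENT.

Answer: SAME — A ⇓ SSSZ, B ⇓ SSSZ

Working:
Term A:
  start: add(SZ, add(add(Z, SSZ), Z))
  →1  S(add(Z, add(add(Z, SSZ), Z)))
  →2  S(add(add(Z, SSZ), Z))
  →3  S(add(SSZ, Z))
  →4  S(S(add(SZ, Z)))
  →5  S(S(S(add(Z, Z))))
  →6  SSSZ

Term B:
  start: mul(mul(SZ, SZ), SSSZ)
  →1  mul(add(SZ, mul(Z, SZ)), SSSZ)
  →2  mul(S(add(Z, mul(Z, SZ))), SSSZ)
  →3  add(SSSZ, mul(add(Z, mul(Z, SZ)), SSSZ))
  →4  S(add(SSZ, mul(add(Z, mul(Z, SZ)), SSSZ)))
  →5  S(S(add(SZ, mul(add(Z, mul(Z, SZ)), SSSZ))))
  →6  S(S(S(add(Z, mul(add(Z, mul(Z, SZ)), SSSZ)))))
  →7  S(S(S(mul(add(Z, mul(Z, SZ)), SSSZ))))
  →8  S(S(S(mul(mul(Z, SZ), SSSZ))))
  →9  S(S(S(mul(Z, SSSZ))))
  →10  SSSZ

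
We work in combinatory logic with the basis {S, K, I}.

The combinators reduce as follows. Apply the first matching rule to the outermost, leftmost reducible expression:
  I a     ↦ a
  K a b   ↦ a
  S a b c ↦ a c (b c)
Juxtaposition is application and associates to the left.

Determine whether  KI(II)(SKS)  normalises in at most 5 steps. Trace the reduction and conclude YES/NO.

  start: KI(II)(SKS)
  step 1: I(SKS)
  step 2: SKS

Answer: YES — reaches normal form SKS in 2 ≤ 5 steps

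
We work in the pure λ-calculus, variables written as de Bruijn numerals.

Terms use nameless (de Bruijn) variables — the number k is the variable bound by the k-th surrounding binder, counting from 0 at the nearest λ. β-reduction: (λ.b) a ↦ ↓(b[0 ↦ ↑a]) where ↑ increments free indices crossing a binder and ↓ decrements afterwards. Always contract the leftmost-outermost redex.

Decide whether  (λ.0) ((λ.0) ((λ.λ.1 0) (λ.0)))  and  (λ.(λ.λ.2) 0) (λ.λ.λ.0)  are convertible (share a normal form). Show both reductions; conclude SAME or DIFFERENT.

Answer: DIFFERENT — A ⇓ λ.0, B ⇓ λ.λ.λ.λ.0

Reduction:
Term A:
  start: (λ.0) ((λ.0) ((λ.λ.1 0) (λ.0)))
  [1] (λ.0) ((λ.λ.1 0) (λ.0))
  [2] (λ.λ.1 0) (λ.0)
  [3] λ.(λ.0) 0
  [4] λ.0

Term B:
  start: (λ.(λ.λ.2) 0) (λ.λ.λ.0)
  [1] (λ.λ.λ.λ.λ.0) (λ.λ.λ.0)
  [2] λ.λ.λ.λ.0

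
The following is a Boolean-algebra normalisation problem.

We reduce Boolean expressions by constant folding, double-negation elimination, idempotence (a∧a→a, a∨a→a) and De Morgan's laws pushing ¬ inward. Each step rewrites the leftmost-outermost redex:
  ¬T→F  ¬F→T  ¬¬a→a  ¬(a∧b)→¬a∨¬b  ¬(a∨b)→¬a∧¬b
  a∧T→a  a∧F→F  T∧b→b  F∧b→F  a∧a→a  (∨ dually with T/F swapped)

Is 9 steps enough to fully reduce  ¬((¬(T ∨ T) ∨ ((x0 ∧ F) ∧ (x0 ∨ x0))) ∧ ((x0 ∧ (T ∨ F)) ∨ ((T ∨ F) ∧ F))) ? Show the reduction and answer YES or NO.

  start: ¬((¬(T ∨ T) ∨ ((x0 ∧ F) ∧ (x0 ∨ x0))) ∧ ((x0 ∧ (T ∨ F)) ∨ ((T ∨ F) ∧ F)))
  step 1: ¬(¬(T ∨ T) ∨ ((x0 ∧ F) ∧ (x0 ∨ x0))) ∨ ¬((x0 ∧ (T ∨ F)) ∨ ((T ∨ F) ∧ F))
  step 2: (¬¬(T ∨ T) ∧ ¬((x0 ∧ F) ∧ (x0 ∨ x0))) ∨ ¬((x0 ∧ (T ∨ F)) ∨ ((T ∨ F) ∧ F))
  step 3: ((T ∨ T) ∧ ¬((x0 ∧ F) ∧ (x0 ∨ x0))) ∨ ¬((x0 ∧ (T ∨ F)) ∨ ((T ∨ F) ∧ F))
  step 4: (T ∧ ¬((x0 ∧ F) ∧ (x0 ∨ x0))) ∨ ¬((x0 ∧ (T ∨ F)) ∨ ((T ∨ F) ∧ F))
  step 5: ¬((x0 ∧ F) ∧ (x0 ∨ x0)) ∨ ¬((x0 ∧ (T ∨ F)) ∨ ((T ∨ F) ∧ F))
  step 6: (¬(x0 ∧ F) ∨ ¬(x0 ∨ x0)) ∨ ¬((x0 ∧ (T ∨ F)) ∨ ((T ∨ F) ∧ F))
  step 7: ((¬x0 ∨ ¬F) ∨ ¬(x0 ∨ x0)) ∨ ¬((x0 ∧ (T ∨ F)) ∨ ((T ∨ F) ∧ F))
  step 8: ((¬x0 ∨ T) ∨ ¬(x0 ∨ x0)) ∨ ¬((x0 ∧ (T ∨ F)) ∨ ((T ∨ F) ∧ F))
  step 9: (T ∨ ¬(x0 ∨ x0)) ∨ ¬((x0 ∧ (T ∨ F)) ∨ ((T ∨ F) ∧ F))

Answer: NO — after 9 steps the term is (T ∨ ¬(x0 ∨ x0)) ∨ ¬((x0 ∧ (T ∨ F)) ∨ ((T ∨ F) ∧ F)), not yet normal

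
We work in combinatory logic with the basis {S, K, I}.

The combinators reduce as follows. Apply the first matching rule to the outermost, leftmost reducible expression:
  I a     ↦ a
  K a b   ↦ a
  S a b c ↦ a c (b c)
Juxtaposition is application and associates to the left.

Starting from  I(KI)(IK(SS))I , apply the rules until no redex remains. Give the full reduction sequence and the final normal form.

  start: I(KI)(IK(SS))I
  [1] KI(IK(SS))I
  [2] II
  [3] I

Answer: normal form = I  (in 3 steps)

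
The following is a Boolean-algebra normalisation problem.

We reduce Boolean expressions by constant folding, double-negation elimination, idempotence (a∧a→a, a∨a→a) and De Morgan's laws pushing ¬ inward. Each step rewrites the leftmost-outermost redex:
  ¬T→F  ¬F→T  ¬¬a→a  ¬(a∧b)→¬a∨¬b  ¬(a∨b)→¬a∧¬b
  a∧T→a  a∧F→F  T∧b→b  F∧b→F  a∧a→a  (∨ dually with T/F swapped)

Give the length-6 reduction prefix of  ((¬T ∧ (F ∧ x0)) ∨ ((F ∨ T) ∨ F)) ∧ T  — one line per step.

Answer: after 6 steps: T

Working:
  start: ((¬T ∧ (F ∧ x0)) ∨ ((F ∨ T) ∨ F)) ∧ T
  step 1: (¬T ∧ (F ∧ x0)) ∨ ((F ∨ T) ∨ F)
  step 2: (F ∧ (F ∧ x0)) ∨ ((F ∨ T) ∨ F)
  step 3: F ∨ ((F ∨ T) ∨ F)
  step 4: (F ∨ T) ∨ F
  step 5: F ∨ T
  step 6: T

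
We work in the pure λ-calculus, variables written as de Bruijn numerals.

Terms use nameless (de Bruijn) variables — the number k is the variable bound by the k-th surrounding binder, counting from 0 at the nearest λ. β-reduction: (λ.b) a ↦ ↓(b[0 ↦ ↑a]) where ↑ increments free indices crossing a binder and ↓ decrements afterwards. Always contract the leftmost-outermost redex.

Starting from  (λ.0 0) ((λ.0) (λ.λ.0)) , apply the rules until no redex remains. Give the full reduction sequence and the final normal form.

  start: (λ.0 0) ((λ.0) (λ.λ.0))
  step 1: (λ.0) (λ.λ.0) ((λ.0) (λ.λ.0))
  step 2: (λ.λ.0) ((λ.0) (λ.λ.0))
  step 3: λ.0

Answer: normal form = λ.0  (in 3 steps)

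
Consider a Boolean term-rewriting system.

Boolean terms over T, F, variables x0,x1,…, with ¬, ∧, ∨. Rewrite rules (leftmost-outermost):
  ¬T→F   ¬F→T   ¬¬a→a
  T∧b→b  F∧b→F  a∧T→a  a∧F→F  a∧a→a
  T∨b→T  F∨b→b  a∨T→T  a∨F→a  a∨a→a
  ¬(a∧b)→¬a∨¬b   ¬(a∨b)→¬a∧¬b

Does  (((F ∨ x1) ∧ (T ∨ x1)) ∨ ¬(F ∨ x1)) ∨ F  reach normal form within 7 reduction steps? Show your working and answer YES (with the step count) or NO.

  start: (((F ∨ x1) ∧ (T ∨ x1)) ∨ ¬(F ∨ x1)) ∨ F
  [1] ((F ∨ x1) ∧ (T ∨ x1)) ∨ ¬(F ∨ x1)
  [2] (x1 ∧ (T ∨ x1)) ∨ ¬(F ∨ x1)
  [3] (x1 ∧ T) ∨ ¬(F ∨ x1)
  [4] x1 ∨ ¬(F ∨ x1)
  [5] x1 ∨ (¬F ∧ ¬x1)
  [6] x1 ∨ (T ∧ ¬x1)
  [7] x1 ∨ ¬x1

Answer: YES — reaches normal form x1 ∨ ¬x1 in 7 ≤ 7 steps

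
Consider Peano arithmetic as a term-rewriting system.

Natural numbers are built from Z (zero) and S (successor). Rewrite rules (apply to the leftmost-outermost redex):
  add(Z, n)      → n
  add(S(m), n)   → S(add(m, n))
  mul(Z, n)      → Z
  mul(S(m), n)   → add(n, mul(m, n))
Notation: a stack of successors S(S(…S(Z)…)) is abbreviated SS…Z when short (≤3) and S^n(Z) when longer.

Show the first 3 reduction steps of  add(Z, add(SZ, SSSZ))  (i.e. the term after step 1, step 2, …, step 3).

  start: add(Z, add(SZ, SSSZ))
  →1  add(SZ, SSSZ)
  →2  S(add(Z, SSSZ))
  →3  S^4(Z)

Answer: after 3 steps: S^4(Z)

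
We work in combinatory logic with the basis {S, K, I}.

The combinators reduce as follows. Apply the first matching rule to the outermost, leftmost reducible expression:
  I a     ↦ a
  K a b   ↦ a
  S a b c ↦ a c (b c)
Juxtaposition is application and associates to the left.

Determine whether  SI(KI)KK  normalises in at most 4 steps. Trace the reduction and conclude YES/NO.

Answer: YES — reaches normal form I in 4 ≤ 4 steps

Working:
  start: SI(KI)KK
  →1  IK(KIK)K
  →2  K(KIK)K
  →3  KIK
  →4  I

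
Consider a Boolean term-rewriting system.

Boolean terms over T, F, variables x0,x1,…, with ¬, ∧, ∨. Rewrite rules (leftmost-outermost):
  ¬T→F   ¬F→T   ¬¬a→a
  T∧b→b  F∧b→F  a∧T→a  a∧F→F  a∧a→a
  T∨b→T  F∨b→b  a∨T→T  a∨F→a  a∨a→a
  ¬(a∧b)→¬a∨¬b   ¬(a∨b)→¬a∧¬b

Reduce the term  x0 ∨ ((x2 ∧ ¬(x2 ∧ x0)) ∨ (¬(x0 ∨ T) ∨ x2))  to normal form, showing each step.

Answer: normal form = x0 ∨ ((x2 ∧ (¬x2 ∨ ¬x0)) ∨ x2)  (in 5 steps)

Reduction:
  start: x0 ∨ ((x2 ∧ ¬(x2 ∧ x0)) ∨ (¬(x0 ∨ T) ∨ x2))
  [1] x0 ∨ ((x2 ∧ (¬x2 ∨ ¬x0)) ∨ (¬(x0 ∨ T) ∨ x2))
  [2] x0 ∨ ((x2 ∧ (¬x2 ∨ ¬x0)) ∨ ((¬x0 ∧ ¬T) ∨ x2))
  [3] x0 ∨ ((x2 ∧ (¬x2 ∨ ¬x0)) ∨ ((¬x0 ∧ F) ∨ x2))
  [4] x0 ∨ ((x2 ∧ (¬x2 ∨ ¬x0)) ∨ (F ∨ x2))
  [5] x0 ∨ ((x2 ∧ (¬x2 ∨ ¬x0)) ∨ x2)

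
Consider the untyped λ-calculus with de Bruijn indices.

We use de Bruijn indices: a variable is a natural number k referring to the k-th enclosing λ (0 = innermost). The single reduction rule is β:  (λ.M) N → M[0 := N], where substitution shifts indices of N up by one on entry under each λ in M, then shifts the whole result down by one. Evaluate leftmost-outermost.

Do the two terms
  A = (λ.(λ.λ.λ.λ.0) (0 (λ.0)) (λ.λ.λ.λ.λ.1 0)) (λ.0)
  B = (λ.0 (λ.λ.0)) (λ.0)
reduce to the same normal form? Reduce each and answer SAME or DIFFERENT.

Term A:
  start: (λ.(λ.λ.λ.λ.0) (0 (λ.0)) (λ.λ.λ.λ.λ.1 0)) (λ.0)
  step 1: (λ.λ.λ.λ.0) ((λ.0) (λ.0)) (λ.λ.λ.λ.λ.1 0)
  step 2: (λ.λ.λ.0) (λ.λ.λ.λ.λ.1 0)
  step 3: λ.λ.0

Term B:
  start: (λ.0 (λ.λ.0)) (λ.0)
  step 1: (λ.0) (λ.λ.0)
  step 2: λ.λ.0

Answer: SAME — A ⇓ λ.λ.0, B ⇓ λ.λ.0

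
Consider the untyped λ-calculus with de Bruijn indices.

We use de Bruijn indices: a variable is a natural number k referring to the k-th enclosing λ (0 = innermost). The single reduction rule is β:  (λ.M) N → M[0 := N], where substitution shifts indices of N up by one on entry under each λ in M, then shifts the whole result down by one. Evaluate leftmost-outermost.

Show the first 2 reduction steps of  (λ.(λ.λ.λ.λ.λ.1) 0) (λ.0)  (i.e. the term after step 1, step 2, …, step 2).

Answer: after 2 steps: λ.λ.λ.λ.1

Working:
  start: (λ.(λ.λ.λ.λ.λ.1) 0) (λ.0)
  [1] (λ.λ.λ.λ.λ.1) (λ.0)
  [2] λ.λ.λ.λ.1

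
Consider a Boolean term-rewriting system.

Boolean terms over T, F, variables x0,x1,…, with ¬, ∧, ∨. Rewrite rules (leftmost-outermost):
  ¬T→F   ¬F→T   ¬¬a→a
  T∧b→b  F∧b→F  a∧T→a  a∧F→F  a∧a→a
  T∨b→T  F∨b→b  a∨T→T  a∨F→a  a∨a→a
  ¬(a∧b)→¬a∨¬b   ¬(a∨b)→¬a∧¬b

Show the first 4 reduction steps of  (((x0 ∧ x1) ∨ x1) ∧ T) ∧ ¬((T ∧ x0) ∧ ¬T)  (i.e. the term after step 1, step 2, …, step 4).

Answer: after 4 steps: ((x0 ∧ x1) ∨ x1) ∧ ((F ∨ ¬x0) ∨ ¬¬T)

Derivation:
  start: (((x0 ∧ x1) ∨ x1) ∧ T) ∧ ¬((T ∧ x0) ∧ ¬T)
  step 1: ((x0 ∧ x1) ∨ x1) ∧ ¬((T ∧ x0) ∧ ¬T)
  step 2: ((x0 ∧ x1) ∨ x1) ∧ (¬(T ∧ x0) ∨ ¬¬T)
  step 3: ((x0 ∧ x1) ∨ x1) ∧ ((¬T ∨ ¬x0) ∨ ¬¬T)
  step 4: ((x0 ∧ x1) ∨ x1) ∧ ((F ∨ ¬x0) ∨ ¬¬T)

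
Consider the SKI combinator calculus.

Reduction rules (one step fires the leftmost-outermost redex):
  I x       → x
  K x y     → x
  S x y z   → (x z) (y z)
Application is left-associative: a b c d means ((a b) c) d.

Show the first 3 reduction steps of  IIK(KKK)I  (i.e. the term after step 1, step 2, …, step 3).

  start: IIK(KKK)I
  →1  IK(KKK)I
  →2  K(KKK)I
  →3  KKK

Answer: after 3 steps: KKK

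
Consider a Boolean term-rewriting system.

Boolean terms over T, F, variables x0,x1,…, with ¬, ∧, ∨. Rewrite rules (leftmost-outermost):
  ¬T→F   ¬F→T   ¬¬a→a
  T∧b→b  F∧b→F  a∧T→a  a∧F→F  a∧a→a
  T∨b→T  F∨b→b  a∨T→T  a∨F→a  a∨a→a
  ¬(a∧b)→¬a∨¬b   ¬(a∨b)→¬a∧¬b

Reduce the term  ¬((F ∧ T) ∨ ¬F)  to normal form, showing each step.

Answer: normal form = F  (in 6 steps)

Working:
  start: ¬((F ∧ T) ∨ ¬F)
  [1] ¬(F ∧ T) ∧ ¬¬F
  [2] (¬F ∨ ¬T) ∧ ¬¬F
  [3] (T ∨ ¬T) ∧ ¬¬F
  [4] T ∧ ¬¬F
  [5] ¬¬F
  [6] F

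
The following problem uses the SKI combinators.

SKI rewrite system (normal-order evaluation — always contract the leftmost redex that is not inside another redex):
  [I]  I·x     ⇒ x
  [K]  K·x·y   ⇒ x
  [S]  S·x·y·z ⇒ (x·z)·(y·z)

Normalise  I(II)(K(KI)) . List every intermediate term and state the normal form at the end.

  start: I(II)(K(KI))
  [1] II(K(KI))
  [2] I(K(KI))
  [3] K(KI)

Answer: normal form = K(KI)  (in 3 steps)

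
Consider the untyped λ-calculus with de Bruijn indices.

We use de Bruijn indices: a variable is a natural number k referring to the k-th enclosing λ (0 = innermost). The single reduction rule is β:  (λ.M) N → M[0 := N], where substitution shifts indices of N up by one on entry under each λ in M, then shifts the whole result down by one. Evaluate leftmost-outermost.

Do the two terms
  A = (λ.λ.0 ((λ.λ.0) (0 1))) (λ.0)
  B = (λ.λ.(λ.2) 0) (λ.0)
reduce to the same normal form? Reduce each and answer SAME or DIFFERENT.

Answer: DIFFERENT — A ⇓ λ.0 (λ.0), B ⇓ λ.λ.0

Derivation:
Term A:
  start: (λ.λ.0 ((λ.λ.0) (0 1))) (λ.0)
  [1] λ.0 ((λ.λ.0) (0 (λ.0)))
  [2] λ.0 (λ.0)

Term B:
  start: (λ.λ.(λ.2) 0) (λ.0)
  [1] λ.(λ.λ.0) 0
  [2] λ.λ.0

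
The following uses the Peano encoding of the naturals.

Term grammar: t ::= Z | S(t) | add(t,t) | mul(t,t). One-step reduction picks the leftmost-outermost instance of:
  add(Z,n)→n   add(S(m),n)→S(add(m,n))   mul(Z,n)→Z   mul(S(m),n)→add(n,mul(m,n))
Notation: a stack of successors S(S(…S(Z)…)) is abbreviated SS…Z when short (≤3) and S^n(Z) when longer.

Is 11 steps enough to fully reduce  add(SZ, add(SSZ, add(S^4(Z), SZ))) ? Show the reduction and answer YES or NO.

Answer: YES — reaches normal form S^8(Z) in 10 ≤ 11 steps

Working:
  start: add(SZ, add(SSZ, add(S^4(Z), SZ)))
  [1] S(add(Z, add(SSZ, add(S^4(Z), SZ))))
  [2] S(add(SSZ, add(S^4(Z), SZ)))
  [3] S(S(add(SZ, add(S^4(Z), SZ))))
  [4] S(S(S(add(Z, add(S^4(Z), SZ)))))
  [5] S(S(S(add(S^4(Z), SZ))))
  [6] S(S(S(S(add(SSSZ, SZ)))))
  [7] S(S(S(S(S(add(SSZ, SZ))))))
  [8] S(S(S(S(S(S(add(SZ, SZ)))))))
  [9] S(S(S(S(S(S(S(add(Z, SZ))))))))
  [10] S^8(Z)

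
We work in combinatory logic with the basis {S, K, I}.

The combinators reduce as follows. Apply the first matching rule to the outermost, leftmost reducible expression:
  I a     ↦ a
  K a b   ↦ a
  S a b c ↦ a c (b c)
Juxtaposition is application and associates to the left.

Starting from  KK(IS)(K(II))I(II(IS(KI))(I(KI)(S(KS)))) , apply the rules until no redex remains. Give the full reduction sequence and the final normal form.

Answer: normal form = I  (in 4 steps)

Reduction:
  start: KK(IS)(K(II))I(II(IS(KI))(I(KI)(S(KS))))
  [1] K(K(II))I(II(IS(KI))(I(KI)(S(KS))))
  [2] K(II)(II(IS(KI))(I(KI)(S(KS))))
  [3] II
  [4] I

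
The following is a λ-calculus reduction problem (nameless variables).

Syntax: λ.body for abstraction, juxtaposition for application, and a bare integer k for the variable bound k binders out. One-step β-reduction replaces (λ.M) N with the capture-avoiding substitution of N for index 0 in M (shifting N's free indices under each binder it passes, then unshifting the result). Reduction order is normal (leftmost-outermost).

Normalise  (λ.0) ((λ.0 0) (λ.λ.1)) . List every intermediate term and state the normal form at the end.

  start: (λ.0) ((λ.0 0) (λ.λ.1))
  →1  (λ.0 0) (λ.λ.1)
  →2  (λ.λ.1) (λ.λ.1)
  →3  λ.λ.λ.1

Answer: normal form = λ.λ.λ.1  (in 3 steps)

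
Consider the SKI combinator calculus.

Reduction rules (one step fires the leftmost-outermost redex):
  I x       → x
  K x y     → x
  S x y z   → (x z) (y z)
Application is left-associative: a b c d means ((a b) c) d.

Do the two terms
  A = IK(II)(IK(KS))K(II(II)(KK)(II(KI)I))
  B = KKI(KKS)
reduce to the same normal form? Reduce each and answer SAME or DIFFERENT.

Term A:
  start: IK(II)(IK(KS))K(II(II)(KK)(II(KI)I))
  →1  K(II)(IK(KS))K(II(II)(KK)(II(KI)I))
  →2  IIK(II(II)(KK)(II(KI)I))
  →3  IK(II(II)(KK)(II(KI)I))
  →4  K(II(II)(KK)(II(KI)I))
  →5  K(I(II)(KK)(II(KI)I))
  →6  K(II(KK)(II(KI)I))
  →7  K(I(KK)(II(KI)I))
  →8  K(KK(II(KI)I))
  →9  KK

Term B:
  start: KKI(KKS)
  →1  K(KKS)
  →2  KK

Answer: SAME — A ⇓ KK, B ⇓ KK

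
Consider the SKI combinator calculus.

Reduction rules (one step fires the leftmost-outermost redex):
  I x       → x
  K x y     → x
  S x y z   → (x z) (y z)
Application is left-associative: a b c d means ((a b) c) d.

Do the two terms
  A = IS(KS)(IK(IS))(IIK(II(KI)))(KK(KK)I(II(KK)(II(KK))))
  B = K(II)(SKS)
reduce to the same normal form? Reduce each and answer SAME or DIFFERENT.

Term A:
  start: IS(KS)(IK(IS))(IIK(II(KI)))(KK(KK)I(II(KK)(II(KK))))
  step 1: S(KS)(IK(IS))(IIK(II(KI)))(KK(KK)I(II(KK)(II(KK))))
  step 2: KS(IIK(II(KI)))(IK(IS)(IIK(II(KI))))(KK(KK)I(II(KK)(II(KK))))
  step 3: S(IK(IS)(IIK(II(KI))))(KK(KK)I(II(KK)(II(KK))))
  step 4: S(K(IS)(IIK(II(KI))))(KK(KK)I(II(KK)(II(KK))))
  step 5: S(IS)(KK(KK)I(II(KK)(II(KK))))
  step 6: SS(KK(KK)I(II(KK)(II(KK))))
  step 7: SS(KI(II(KK)(II(KK))))
  step 8: SSI

Term B:
  start: K(II)(SKS)
  step 1: II
  step 2: I

Answer: DIFFERENT — A ⇓ SSI, B ⇓ I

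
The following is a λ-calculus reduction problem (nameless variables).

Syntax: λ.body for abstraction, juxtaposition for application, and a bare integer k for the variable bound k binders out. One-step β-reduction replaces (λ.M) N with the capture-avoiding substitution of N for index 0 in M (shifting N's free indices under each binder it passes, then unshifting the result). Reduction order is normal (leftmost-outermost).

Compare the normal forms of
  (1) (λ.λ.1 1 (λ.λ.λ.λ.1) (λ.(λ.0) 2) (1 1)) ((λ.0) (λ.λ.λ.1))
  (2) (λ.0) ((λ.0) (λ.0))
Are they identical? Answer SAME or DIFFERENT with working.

Term A:
  start: (λ.λ.1 1 (λ.λ.λ.λ.1) (λ.(λ.0) 2) (1 1)) ((λ.0) (λ.λ.λ.1))
  [1] λ.(λ.0) (λ.λ.λ.1) ((λ.0) (λ.λ.λ.1)) (λ.λ.λ.λ.1) (λ.(λ.0) ((λ.0) (λ.λ.λ.1))) ((λ.0) (λ.λ.λ.1) ((λ.0) (λ.λ.λ.1)))
  [2] λ.(λ.λ.λ.1) ((λ.0) (λ.λ.λ.1)) (λ.λ.λ.λ.1) (λ.(λ.0) ((λ.0) (λ.λ.λ.1))) ((λ.0) (λ.λ.λ.1) ((λ.0) (λ.λ.λ.1)))
  [3] λ.(λ.λ.1) (λ.λ.λ.λ.1) (λ.(λ.0) ((λ.0) (λ.λ.λ.1))) ((λ.0) (λ.λ.λ.1) ((λ.0) (λ.λ.λ.1)))
  [4] λ.(λ.λ.λ.λ.λ.1) (λ.(λ.0) ((λ.0) (λ.λ.λ.1))) ((λ.0) (λ.λ.λ.1) ((λ.0) (λ.λ.λ.1)))
  [5] λ.(λ.λ.λ.λ.1) ((λ.0) (λ.λ.λ.1) ((λ.0) (λ.λ.λ.1)))
  [6] λ.λ.λ.λ.1

Term B:
  start: (λ.0) ((λ.0) (λ.0))
  [1] (λ.0) (λ.0)
  [2] λ.0

Answer: DIFFERENT — A ⇓ λ.λ.λ.λ.1, B ⇓ λ.0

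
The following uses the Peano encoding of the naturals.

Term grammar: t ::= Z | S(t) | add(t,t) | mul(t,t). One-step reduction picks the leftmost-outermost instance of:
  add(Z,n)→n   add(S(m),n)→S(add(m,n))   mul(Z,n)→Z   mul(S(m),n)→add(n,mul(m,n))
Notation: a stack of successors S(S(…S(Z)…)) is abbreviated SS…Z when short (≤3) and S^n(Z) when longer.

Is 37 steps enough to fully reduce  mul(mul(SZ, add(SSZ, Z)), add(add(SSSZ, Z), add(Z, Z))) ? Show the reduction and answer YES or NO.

Answer: YES — reaches normal form S^6(Z) in 37 ≤ 37 steps

Working:
  start: mul(mul(SZ, add(SSZ, Z)), add(add(SSSZ, Z), add(Z, Z)))
  →1  mul(add(add(SSZ, Z), mul(Z, add(SSZ, Z))), add(add(SSSZ, Z), add(Z, Z)))
  →2  mul(add(S(add(SZ, Z)), mul(Z, add(SSZ, Z))), add(add(SSSZ, Z), add(Z, Z)))
  →3  mul(S(add(add(SZ, Z), mul(Z, add(SSZ, Z)))), add(add(SSSZ, Z), add(Z, Z)))
  →4  add(add(add(SSSZ, Z), add(Z, Z)), mul(add(add(SZ, Z), mul(Z, add(SSZ, Z))), add(add(SSSZ, Z), add(Z, Z))))
  →5  add(add(S(add(SSZ, Z)), add(Z, Z)), mul(add(add(SZ, Z), mul(Z, add(SSZ, Z))), add(add(SSSZ, Z), add(Z, Z))))
  →6  add(S(add(add(SSZ, Z), add(Z, Z))), mul(add(add(SZ, Z), mul(Z, add(SSZ, Z))), add(add(SSSZ, Z), add(Z, Z))))
  →7  S(add(add(add(SSZ, Z), add(Z, Z)), mul(add(add(SZ, Z), mul(Z, add(SSZ, Z))), add(add(SSSZ, Z), add(Z, Z)))))
  →8  S(add(add(S(add(SZ, Z)), add(Z, Z)), mul(add(add(SZ, Z), mul(Z, add(SSZ, Z))), add(add(SSSZ, Z), add(Z, Z)))))
  →9  S(add(S(add(add(SZ, Z), add(Z, Z))), mul(add(add(SZ, Z), mul(Z, add(SSZ, Z))), add(add(SSSZ, Z), add(Z, Z)))))
  →10  S(S(add(add(add(SZ, Z), add(Z, Z)), mul(add(add(SZ, Z), mul(Z, add(SSZ, Z))), add(add(SSSZ, Z), add(Z, Z))))))
  →11  S(S(add(add(S(add(Z, Z)), add(Z, Z)), mul(add(add(SZ, Z), mul(Z, add(SSZ, Z))), add(add(SSSZ, Z), add(Z, Z))))))
  →12  S(S(add(S(add(add(Z, Z), add(Z, Z))), mul(add(add(SZ, Z), mul(Z, add(SSZ, Z))), add(add(SSSZ, Z), add(Z, Z))))))
  →13  S(S(S(add(add(add(Z, Z), add(Z, Z)), mul(add(add(SZ, Z), mul(Z, add(SSZ, Z))), add(add(SSSZ, Z), add(Z, Z)))))))
  →14  S(S(S(add(add(Z, add(Z, Z)), mul(add(add(SZ, Z), mul(Z, add(SSZ, Z))), add(add(SSSZ, Z), add(Z, Z)))))))
  →15  S(S(S(add(add(Z, Z), mul(add(add(SZ, Z), mul(Z, add(SSZ, Z))), add(add(SSSZ, Z), add(Z, Z)))))))
  →16  S(S(S(add(Z, mul(add(add(SZ, Z), mul(Z, add(SSZ, Z))), add(add(SSSZ, Z), add(Z, Z)))))))
  →17  S(S(S(mul(add(add(SZ, Z), mul(Z, add(SSZ, Z))), add(add(SSSZ, Z), add(Z, Z))))))
  →18  S(S(S(mul(add(S(add(Z, Z)), mul(Z, add(SSZ, Z))), add(add(SSSZ, Z), add(Z, Z))))))
  →19  S(S(S(mul(S(add(add(Z, Z), mul(Z, add(SSZ, Z)))), add(add(SSSZ, Z), add(Z, Z))))))
  →20  S(S(S(add(add(add(SSSZ, Z), add(Z, Z)), mul(add(add(Z, Z), mul(Z, add(SSZ, Z))), add(add(SSSZ, Z), add(Z, Z)))))))
  →21  S(S(S(add(add(S(add(SSZ, Z)), add(Z, Z)), mul(add(add(Z, Z), mul(Z, add(SSZ, Z))), add(add(SSSZ, Z), add(Z, Z)))))))
  →22  S(S(S(add(S(add(add(SSZ, Z), add(Z, Z))), mul(add(add(Z, Z), mul(Z, add(SSZ, Z))), add(add(SSSZ, Z), add(Z, Z)))))))
  →23  S(S(S(S(add(add(add(SSZ, Z), add(Z, Z)), mul(add(add(Z, Z), mul(Z, add(SSZ, Z))), add(add(SSSZ, Z), add(Z, Z))))))))
  →24  S(S(S(S(add(add(S(add(SZ, Z)), add(Z, Z)), mul(add(add(Z, Z), mul(Z, add(SSZ, Z))), add(add(SSSZ, Z), add(Z, Z))))))))
  →25  S(S(S(S(add(S(add(add(SZ, Z), add(Z, Z))), mul(add(add(Z, Z), mul(Z, add(SSZ, Z))), add(add(SSSZ, Z), add(Z, Z))))))))
  →26  S(S(S(S(S(add(add(add(SZ, Z), add(Z, Z)), mul(add(add(Z, Z), mul(Z, add(SSZ, Z))), add(add(SSSZ, Z), add(Z, Z)))))))))
  →27  S(S(S(S(S(add(add(S(add(Z, Z)), add(Z, Z)), mul(add(add(Z, Z), mul(Z, add(SSZ, Z))), add(add(SSSZ, Z), add(Z, Z)))))))))
  →28  S(S(S(S(S(add(S(add(add(Z, Z), add(Z, Z))), mul(add(add(Z, Z), mul(Z, add(SSZ, Z))), add(add(SSSZ, Z), add(Z, Z)))))))))
  →29  S(S(S(S(S(S(add(add(add(Z, Z), add(Z, Z)), mul(add(add(Z, Z), mul(Z, add(SSZ, Z))), add(add(SSSZ, Z), add(Z, Z))))))))))
  →30  S(S(S(S(S(S(add(add(Z, add(Z, Z)), mul(add(add(Z, Z), mul(Z, add(SSZ, Z))), add(add(SSSZ, Z), add(Z, Z))))))))))
  →31  S(S(S(S(S(S(add(add(Z, Z), mul(add(add(Z, Z), mul(Z, add(SSZ, Z))), add(add(SSSZ, Z), add(Z, Z))))))))))
  →32  S(S(S(S(S(S(add(Z, mul(add(add(Z, Z), mul(Z, add(SSZ, Z))), add(add(SSSZ, Z), add(Z, Z))))))))))
  →33  S(S(S(S(S(S(mul(add(add(Z, Z), mul(Z, add(SSZ, Z))), add(add(SSSZ, Z), add(Z, Z)))))))))
  →34  S(S(S(S(S(S(mul(add(Z, mul(Z, add(SSZ, Z))), add(add(SSSZ, Z), add(Z, Z)))))))))
  →35  S(S(S(S(S(S(mul(mul(Z, add(SSZ, Z)), add(add(SSSZ, Z), add(Z, Z)))))))))
  →36  S(S(S(S(S(S(mul(Z, add(add(SSSZ, Z), add(Z, Z)))))))))
  →37  S^6(Z)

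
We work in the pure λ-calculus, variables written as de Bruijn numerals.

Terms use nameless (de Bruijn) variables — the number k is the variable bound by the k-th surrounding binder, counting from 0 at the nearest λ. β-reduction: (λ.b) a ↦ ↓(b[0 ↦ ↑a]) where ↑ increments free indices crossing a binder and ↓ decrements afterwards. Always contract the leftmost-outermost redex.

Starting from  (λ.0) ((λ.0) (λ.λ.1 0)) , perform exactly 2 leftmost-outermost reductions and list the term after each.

  start: (λ.0) ((λ.0) (λ.λ.1 0))
  step 1: (λ.0) (λ.λ.1 0)
  step 2: λ.λ.1 0

Answer: after 2 steps: λ.λ.1 0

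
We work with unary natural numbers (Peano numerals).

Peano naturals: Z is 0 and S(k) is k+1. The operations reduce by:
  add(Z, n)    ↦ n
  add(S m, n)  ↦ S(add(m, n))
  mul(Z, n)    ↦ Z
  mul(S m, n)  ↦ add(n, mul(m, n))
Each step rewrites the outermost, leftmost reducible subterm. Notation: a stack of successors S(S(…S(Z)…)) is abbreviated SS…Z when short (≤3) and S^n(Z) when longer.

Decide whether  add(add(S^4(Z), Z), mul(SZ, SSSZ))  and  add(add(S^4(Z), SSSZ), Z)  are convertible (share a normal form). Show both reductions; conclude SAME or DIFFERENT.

Term A:
  start: add(add(S^4(Z), Z), mul(SZ, SSSZ))
  [1] add(S(add(SSSZ, Z)), mul(SZ, SSSZ))
  [2] S(add(add(SSSZ, Z), mul(SZ, SSSZ)))
  [3] S(add(S(add(SSZ, Z)), mul(SZ, SSSZ)))
  [4] S(S(add(add(SSZ, Z), mul(SZ, SSSZ))))
  [5] S(S(add(S(add(SZ, Z)), mul(SZ, SSSZ))))
  [6] S(S(S(add(add(SZ, Z), mul(SZ, SSSZ)))))
  [7] S(S(S(add(S(add(Z, Z)), mul(SZ, SSSZ)))))
  [8] S(S(S(S(add(add(Z, Z), mul(SZ, SSSZ))))))
  [9] S(S(S(S(add(Z, mul(SZ, SSSZ))))))
  [10] S(S(S(S(mul(SZ, SSSZ)))))
  [11] S(S(S(S(add(SSSZ, mul(Z, SSSZ))))))
  [12] S(S(S(S(S(add(SSZ, mul(Z, SSSZ)))))))
  [13] S(S(S(S(S(S(add(SZ, mul(Z, SSSZ))))))))
  [14] S(S(S(S(S(S(S(add(Z, mul(Z, SSSZ)))))))))
  [15] S(S(S(S(S(S(S(mul(Z, SSSZ))))))))
  [16] S^7(Z)

Term B:
  start: add(add(S^4(Z), SSSZ), Z)
  [1] add(S(add(SSSZ, SSSZ)), Z)
  [2] S(add(add(SSSZ, SSSZ), Z))
  [3] S(add(S(add(SSZ, SSSZ)), Z))
  [4] S(S(add(add(SSZ, SSSZ), Z)))
  [5] S(S(add(S(add(SZ, SSSZ)), Z)))
  [6] S(S(S(add(add(SZ, SSSZ), Z))))
  [7] S(S(S(add(S(add(Z, SSSZ)), Z))))
  [8] S(S(S(S(add(add(Z, SSSZ), Z)))))
  [9] S(S(S(S(add(SSSZ, Z)))))
  [10] S(S(S(S(S(add(SSZ, Z))))))
  [11] S(S(S(S(S(S(add(SZ, Z)))))))
  [12] S(S(S(S(S(S(S(add(Z, Z))))))))
  [13] S^7(Z)

Answer: SAME — A ⇓ S^7(Z), B ⇓ S^7(Z)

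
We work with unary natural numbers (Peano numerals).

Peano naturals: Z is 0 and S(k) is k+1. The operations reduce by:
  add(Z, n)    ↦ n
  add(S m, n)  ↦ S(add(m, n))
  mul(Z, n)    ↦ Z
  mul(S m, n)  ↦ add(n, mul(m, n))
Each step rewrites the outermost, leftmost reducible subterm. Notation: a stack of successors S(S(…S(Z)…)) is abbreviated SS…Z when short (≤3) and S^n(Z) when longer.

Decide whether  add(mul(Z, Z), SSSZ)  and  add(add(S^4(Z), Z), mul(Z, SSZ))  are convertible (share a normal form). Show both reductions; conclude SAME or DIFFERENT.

Answer: DIFFERENT — A ⇓ SSSZ, B ⇓ S^4(Z)

Derivation:
Term A:
  start: add(mul(Z, Z), SSSZ)
  →1  add(Z, SSSZ)
  →2  SSSZ

Term B:
  start: add(add(S^4(Z), Z), mul(Z, SSZ))
  →1  add(S(add(SSSZ, Z)), mul(Z, SSZ))
  →2  S(add(add(SSSZ, Z), mul(Z, SSZ)))
  →3  S(add(S(add(SSZ, Z)), mul(Z, SSZ)))
  →4  S(S(add(add(SSZ, Z), mul(Z, SSZ))))
  →5  S(S(add(S(add(SZ, Z)), mul(Z, SSZ))))
  →6  S(S(S(add(add(SZ, Z), mul(Z, SSZ)))))
  →7  S(S(S(add(S(add(Z, Z)), mul(Z, SSZ)))))
  →8  S(S(S(S(add(add(Z, Z), mul(Z, SSZ))))))
  →9  S(S(S(S(add(Z, mul(Z, SSZ))))))
  →10  S(S(S(S(mul(Z, SSZ)))))
  →11  S^4(Z)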